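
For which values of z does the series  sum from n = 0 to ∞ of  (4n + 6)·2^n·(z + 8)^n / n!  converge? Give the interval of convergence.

Apply the ratio test: |a_{n+1}| / |a_n| = (4(n+1) + 6)/(4n + 6) · 2 · 1/(n+1), which tends to 0 as n → ∞.
Since the limit is 0 < 1 for every z, the series converges on all of ℝ and R = ∞.

(−∞, ∞)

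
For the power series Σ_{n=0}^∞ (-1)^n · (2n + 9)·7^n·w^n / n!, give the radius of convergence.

R = ∞

By the ratio test, |a_{n+1}/a_n| = (2(n+1) + 9)/(2n + 9) · 7 · 1/(n+1) → 0.
The limit is 0, so the series converges for all w; R = ∞.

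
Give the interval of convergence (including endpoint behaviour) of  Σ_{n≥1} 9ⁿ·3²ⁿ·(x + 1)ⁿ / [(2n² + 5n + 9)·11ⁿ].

The ratio of consecutive coefficients is [(2n² + 5n + 9)/(2(n+1)² + 5(n+1) + 9)] · 9·9/11 → 81/11.
The series converges when 81/11 · |x + 1| < 1, giving R = 11/81.
At x = -70/81: the terms are on the order of 1/n², so the series converges absolutely by comparison with the p-series (p = 2 > 1).
Endpoint x = -92/81: the terms are on the order of 1/n², so the series converges absolutely by comparison with the p-series (p = 2 > 1).

[-92/81, -70/81]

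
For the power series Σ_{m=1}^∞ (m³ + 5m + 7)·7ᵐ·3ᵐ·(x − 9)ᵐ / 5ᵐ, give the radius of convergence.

Ratio test: |a_{m+1}/a_m| = [((m+1)³ + 5(m+1) + 7)/(m³ + 5m + 7)] · 7·3/5 → 21/5 as m → ∞.
Thus R = 1/(21/5) = 5/21.

R = 5/21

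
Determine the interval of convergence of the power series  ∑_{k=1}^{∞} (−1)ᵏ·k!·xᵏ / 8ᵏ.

{0}

The ratio of consecutive coefficients is (k+1) · 1/8 → ∞.
The terms grow without bound for any x ≠ 0, so R = 0 (convergence only at x = 0).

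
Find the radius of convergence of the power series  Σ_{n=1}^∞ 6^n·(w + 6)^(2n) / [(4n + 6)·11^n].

R = √66/6

The ratio of consecutive coefficients is [(4n + 6)/(4(n+1) + 6)] · 6/11 → 6/11.
Successive powers of (w + 6) differ by 2, so the series converges when |w + 6|² · 6/11 < 1, i.e. |w + 6| < √(11/6). So R = √66/6.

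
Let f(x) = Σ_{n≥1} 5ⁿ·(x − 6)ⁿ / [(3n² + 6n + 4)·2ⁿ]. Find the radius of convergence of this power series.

R = 2/5

Apply the ratio test: |a_{n+1}| / |a_n| = [(3n² + 6n + 4)/(3(n+1)² + 6(n+1) + 4)] · 5/2, which tends to 5/2 as n → ∞.
The series converges when 5/2 · |x − 6| < 1, giving R = 2/5.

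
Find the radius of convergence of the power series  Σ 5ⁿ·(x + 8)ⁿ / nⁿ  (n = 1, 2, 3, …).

By the Cauchy root test, |a_n|^(1/n) = 5/n → 0.
Since the n-th root of |a_n| tends to 0, the series converges for all real x; R = ∞.

R = ∞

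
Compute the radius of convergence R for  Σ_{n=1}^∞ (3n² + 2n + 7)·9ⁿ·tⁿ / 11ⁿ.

Ratio test: |a_{n+1}/a_n| = [(3(n+1)² + 2(n+1) + 7)/(3n² + 2n + 7)] · 9/11 → 9/11 as n → ∞.
Thus R = 1/(9/11) = 11/9.

R = 11/9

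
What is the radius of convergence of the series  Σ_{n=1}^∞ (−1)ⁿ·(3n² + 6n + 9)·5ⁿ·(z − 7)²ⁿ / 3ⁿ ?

R = √15/5

Apply the ratio test: |a_{n+1}| / |a_n| = [(3(n+1)² + 6(n+1) + 9)/(3n² + 6n + 9)] · 5/3, which tends to 5/3 as n → ∞.
Successive powers of (z − 7) differ by 2, so the series converges when |z − 7|² · 5/3 < 1, i.e. |z − 7| < √(3/5). So R = √15/5.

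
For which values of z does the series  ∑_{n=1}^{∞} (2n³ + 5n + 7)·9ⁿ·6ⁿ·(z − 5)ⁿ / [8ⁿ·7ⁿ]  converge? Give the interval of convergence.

By the ratio test, |a_{n+1}/a_n| = [(2(n+1)³ + 5(n+1) + 7)/(2n³ + 5n + 7)] · 9·6/(8·7) → 27/28.
Convergence for |z − 5| · 27/28 < 1, i.e. |z − 5| < 28/27. So R = 28/27.
At z = 163/27: the terms have absolute value of order n³, which does not tend to 0, so the series diverges by the divergence test.
Endpoint z = 107/27: the n-th term does not approach 0; divergence by the term test.

(107/27, 163/27)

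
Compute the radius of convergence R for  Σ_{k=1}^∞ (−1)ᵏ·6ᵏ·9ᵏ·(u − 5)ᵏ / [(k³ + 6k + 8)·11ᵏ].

The ratio of consecutive coefficients is [(k³ + 6k + 8)/((k+1)³ + 6(k+1) + 8)] · 6·9/11 → 54/11.
Convergence for |u − 5| · 54/11 < 1, i.e. |u − 5| < 11/54. So R = 11/54.

R = 11/54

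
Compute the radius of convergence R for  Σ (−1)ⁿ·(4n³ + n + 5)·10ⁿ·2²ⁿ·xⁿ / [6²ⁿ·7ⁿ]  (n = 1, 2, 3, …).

R = 63/10

The ratio of consecutive coefficients is [(4(n+1)³ + (n+1) + 5)/(4n³ + n + 5)] · 10·4/(36·7) → 10/63.
Hence the series converges for |x| < 1/(10/63) = 63/10, so the radius of convergence is 63/10.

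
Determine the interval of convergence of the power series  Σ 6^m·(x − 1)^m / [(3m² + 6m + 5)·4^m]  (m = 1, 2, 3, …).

[1/3, 5/3]

Apply the ratio test: |a_{m+1}| / |a_m| = [(3m² + 6m + 5)/(3(m+1)² + 6(m+1) + 5)] · 6/4, which tends to 3/2 as m → ∞.
Hence the series converges for |x − 1| < 1/(3/2) = 2/3, so the radius of convergence is 2/3.
Check x = 5/3: the series is dominated by a constant times Σ 1/m², which converges (p = 2 > 1).
Endpoint x = 1/3: absolute convergence follows by limit comparison with Σ 1/m².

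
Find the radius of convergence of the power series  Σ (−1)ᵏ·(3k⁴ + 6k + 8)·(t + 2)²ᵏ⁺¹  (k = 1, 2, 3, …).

By the ratio test, |a_{k+1}/a_k| = (3(k+1)⁴ + 6(k+1) + 8)/(3k⁴ + 6k + 8) → 1.
Successive powers of (t + 2) differ by 2, so the series converges when |t + 2|² · 1 < 1, i.e. |t + 2| < √(1) = 1. So R = 1.

R = 1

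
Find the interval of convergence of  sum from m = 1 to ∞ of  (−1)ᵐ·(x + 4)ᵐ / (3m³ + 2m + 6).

The ratio of consecutive coefficients is (3m³ + 2m + 6)/(3(m+1)³ + 2(m+1) + 6) → 1.
So the series converges when |x + 4| < 1 and diverges when |x + 4| > 1; R = 1.
Endpoint x = -3: the series is dominated by a constant times Σ 1/m³, which converges (p = 3 > 1).
Check x = -5: absolute convergence follows by limit comparison with Σ 1/m³.

[-5, -3]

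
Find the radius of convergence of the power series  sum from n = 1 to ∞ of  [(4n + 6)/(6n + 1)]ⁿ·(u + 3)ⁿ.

R = 3/2

By the Cauchy root test, |a_n|^(1/n) = (4n + 6)/(6n + 1) → 2/3.
Hence the series converges for |u + 3| < 1/(2/3) = 3/2, so the radius of convergence is 3/2.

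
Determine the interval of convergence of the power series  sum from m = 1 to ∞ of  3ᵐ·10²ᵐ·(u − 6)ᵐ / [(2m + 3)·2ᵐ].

Ratio test: |a_{m+1}/a_m| = [(2m + 3)/(2(m+1) + 3)] · 3·100/2 → 150 as m → ∞.
Convergence for |u − 6| · 150 < 1, i.e. |u − 6| < 1/150. So R = 1/150.
When u = 901/150, the terms behave like c/m; limit comparison with the harmonic series gives divergence.
When u = 899/150, an alternating series whose terms decrease to 0 in absolute value, so it converges by the Leibniz criterion.

[899/150, 901/150)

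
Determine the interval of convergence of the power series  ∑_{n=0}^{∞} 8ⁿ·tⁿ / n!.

(−∞, ∞)

By the ratio test, |a_{n+1}/a_n| = 8 · 1/(n+1) → 0.
Since the limit is 0 < 1 for every t, the series converges on all of ℝ and R = ∞.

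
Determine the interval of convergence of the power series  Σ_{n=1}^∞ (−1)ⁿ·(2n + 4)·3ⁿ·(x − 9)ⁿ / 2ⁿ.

(25/3, 29/3)

The ratio of consecutive coefficients is [(2(n+1) + 4)/(2n + 4)] · 3/2 → 3/2.
Thus R = 1/(3/2) = 2/3.
At x = 29/3: the terms have absolute value of order n, which does not tend to 0, so the series diverges by the divergence test.
When x = 25/3, the n-th term does not approach 0; divergence by the term test.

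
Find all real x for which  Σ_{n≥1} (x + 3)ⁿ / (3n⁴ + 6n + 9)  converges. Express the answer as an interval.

Apply the ratio test: |a_{n+1}| / |a_n| = (3n⁴ + 6n + 9)/(3(n+1)⁴ + 6(n+1) + 9), which tends to 1 as n → ∞.
Hence R = 1.
When x = -2, the terms are on the order of 1/n⁴, so the series converges absolutely by comparison with the p-series (p = 4 > 1).
Check x = -4: the series is dominated by a constant times Σ 1/n⁴, which converges (p = 4 > 1).

[-4, -2]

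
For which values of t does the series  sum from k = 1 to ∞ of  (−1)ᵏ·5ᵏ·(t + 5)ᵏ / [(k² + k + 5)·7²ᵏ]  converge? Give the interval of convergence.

[-74/5, 24/5]

By the ratio test, |a_{k+1}/a_k| = [(k² + k + 5)/((k+1)² + (k+1) + 5)] · 5/49 → 5/49.
Convergence for |t + 5| · 5/49 < 1, i.e. |t + 5| < 49/5. So R = 49/5.
At t = 24/5: the series is dominated by a constant times Σ 1/k², which converges (p = 2 > 1).
When t = -74/5, the terms are on the order of 1/k², so the series converges absolutely by comparison with the p-series (p = 2 > 1).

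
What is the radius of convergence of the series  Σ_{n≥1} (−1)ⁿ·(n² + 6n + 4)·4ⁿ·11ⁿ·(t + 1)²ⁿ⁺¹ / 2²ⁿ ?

R = √11/11

Ratio test: |a_{n+1}/a_n| = [((n+1)² + 6(n+1) + 4)/(n² + 6n + 4)] · 4·11/4 → 11 as n → ∞.
Writing y = (t + 1)², the series in y has radius 1/11, so |t + 1| < √(1/11) and R = √11/11.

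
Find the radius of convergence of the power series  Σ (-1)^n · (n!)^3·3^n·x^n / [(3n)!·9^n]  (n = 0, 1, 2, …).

R = 81

Ratio test: |a_{n+1}/a_n| = (n+1)³/[(3n+1)·(3n+2)·(3n+3)] · 3/9 → 1/81 as n → ∞.
Hence the series converges for |x| < 1/(1/81) = 81, so the radius of convergence is 81.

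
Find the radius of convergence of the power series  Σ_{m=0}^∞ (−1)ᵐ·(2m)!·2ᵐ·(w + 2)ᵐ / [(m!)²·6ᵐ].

Apply the ratio test: |a_{m+1}| / |a_m| = (2m+1)·(2m+2)/(m+1)² · 2/6, which tends to 4/3 as m → ∞.
Thus R = 1/(4/3) = 3/4.

R = 3/4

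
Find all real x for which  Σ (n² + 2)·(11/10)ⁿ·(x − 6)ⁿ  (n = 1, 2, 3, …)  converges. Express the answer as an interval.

(56/11, 76/11)

The ratio of consecutive coefficients is [((n+1)² + 2)/(n² + 2)] · 11/10 → 11/10.
Thus R = 1/(11/10) = 10/11.
At x = 76/11: the terms have absolute value of order n², which does not tend to 0, so the series diverges by the divergence test.
When x = 56/11, the n-th term does not approach 0; divergence by the term test.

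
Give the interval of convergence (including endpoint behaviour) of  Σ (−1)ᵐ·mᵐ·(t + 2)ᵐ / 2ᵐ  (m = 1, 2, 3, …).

{-2}

Applying the root test, |a_m|^(1/m) = m/2 → ∞.
Since the m-th root of |a_m| is unbounded, the series converges only at t = -2; R = 0.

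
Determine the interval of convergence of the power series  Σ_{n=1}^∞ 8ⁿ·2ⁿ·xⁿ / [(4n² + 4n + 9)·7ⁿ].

[-7/16, 7/16]

Ratio test: |a_{n+1}/a_n| = [(4n² + 4n + 9)/(4(n+1)² + 4(n+1) + 9)] · 8·2/7 → 16/7 as n → ∞.
Hence the series converges for |x| < 1/(16/7) = 7/16, so the radius of convergence is 7/16.
When x = 7/16, absolute convergence follows by limit comparison with Σ 1/n².
Endpoint x = -7/16: the terms are on the order of 1/n², so the series converges absolutely by comparison with the p-series (p = 2 > 1).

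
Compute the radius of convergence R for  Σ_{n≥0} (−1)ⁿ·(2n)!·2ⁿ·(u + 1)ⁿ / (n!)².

R = 1/8

By the ratio test, |a_{n+1}/a_n| = (2n+1)·(2n+2)/(n+1)² · 2 → 8.
Convergence for |u + 1| · 8 < 1, i.e. |u + 1| < 1/8. So R = 1/8.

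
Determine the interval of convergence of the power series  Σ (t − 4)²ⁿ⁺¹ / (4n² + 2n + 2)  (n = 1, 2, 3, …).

[3, 5]

Apply the ratio test: |a_{n+1}| / |a_n| = (4n² + 2n + 2)/(4(n+1)² + 2(n+1) + 2), which tends to 1 as n → ∞.
Since the exponent of (t − 4) increases by 2 each term, convergence requires |t − 4|² < 1, hence R = 1.
Endpoint t = 5: absolute convergence follows by limit comparison with Σ 1/n².
Check t = 3: the series is dominated by a constant times Σ 1/n², which converges (p = 2 > 1).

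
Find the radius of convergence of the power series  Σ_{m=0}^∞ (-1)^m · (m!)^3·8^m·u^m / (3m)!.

By the ratio test, |a_{m+1}/a_m| = (m+1)³/[(3m+1)·(3m+2)·(3m+3)] · 8 → 8/27.
Hence the series converges for |u| < 1/(8/27) = 27/8, so the radius of convergence is 27/8.

R = 27/8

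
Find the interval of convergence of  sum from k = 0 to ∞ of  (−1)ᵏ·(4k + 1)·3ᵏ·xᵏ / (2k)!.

Apply the ratio test: |a_{k+1}| / |a_k| = (4(k+1) + 1)/(4k + 1) · 3 · 1/[(2k+1)·(2k+2)], which tends to 0 as k → ∞.
The ratio tends to 0 regardless of x, hence R = ∞.

(−∞, ∞)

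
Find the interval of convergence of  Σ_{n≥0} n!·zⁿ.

Apply the ratio test: |a_{n+1}| / |a_n| = (n+1), which tends to ∞ as n → ∞.
Since the ratio → ∞, the series diverges for every z ≠ 0, and R = 0.

{0}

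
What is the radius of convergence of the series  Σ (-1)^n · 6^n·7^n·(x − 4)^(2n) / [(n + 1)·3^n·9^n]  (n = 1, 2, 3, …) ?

R = 3√14/14

The ratio of consecutive coefficients is [(n + 1)/((n+1) + 1)] · 6·7/(3·9) → 14/9.
Since the exponent of (x − 4) increases by 2 each term, convergence requires |x − 4|² < 9/14, hence R = 3√14/14.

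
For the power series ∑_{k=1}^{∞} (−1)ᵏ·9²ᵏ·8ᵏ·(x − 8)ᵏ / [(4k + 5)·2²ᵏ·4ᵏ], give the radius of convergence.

R = 2/81

By the ratio test, |a_{k+1}/a_k| = [(4k + 5)/(4(k+1) + 5)] · 81·8/(4·4) → 81/2.
The series converges when 81/2 · |x − 8| < 1, giving R = 2/81.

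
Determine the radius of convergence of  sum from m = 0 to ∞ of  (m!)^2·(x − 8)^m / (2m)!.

R = 4

The ratio of consecutive coefficients is (m+1)²/[(2m+1)·(2m+2)] → 1/4.
Hence the series converges for |x − 8| < 1/(1/4) = 4, so the radius of convergence is 4.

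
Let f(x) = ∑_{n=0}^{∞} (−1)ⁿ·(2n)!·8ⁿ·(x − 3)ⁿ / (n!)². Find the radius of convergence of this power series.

R = 1/32

Apply the ratio test: |a_{n+1}| / |a_n| = (2n+1)·(2n+2)/(n+1)² · 8, which tends to 32 as n → ∞.
Hence the series converges for |x − 3| < 1/(32) = 1/32, so the radius of convergence is 1/32.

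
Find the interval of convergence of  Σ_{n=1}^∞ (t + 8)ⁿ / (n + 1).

Ratio test: |a_{n+1}/a_n| = (n + 1)/((n+1) + 1) → 1 as n → ∞.
Hence R = 1.
Endpoint t = -7: comparison with the harmonic series Σ 1/n shows the series diverges.
Endpoint t = -9: an alternating series whose terms decrease to 0 in absolute value, so it converges by the Leibniz criterion.

[-9, -7)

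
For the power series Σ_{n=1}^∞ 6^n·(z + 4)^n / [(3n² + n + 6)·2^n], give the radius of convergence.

R = 1/3

The ratio of consecutive coefficients is [(3n² + n + 6)/(3(n+1)² + (n+1) + 6)] · 6/2 → 3.
Hence the series converges for |z + 4| < 1/(3) = 1/3, so the radius of convergence is 1/3.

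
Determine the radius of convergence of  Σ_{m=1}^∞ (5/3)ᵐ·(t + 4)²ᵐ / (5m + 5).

R = √15/5

Apply the ratio test: |a_{m+1}| / |a_m| = [(5m + 5)/(5(m+1) + 5)] · 5/3, which tends to 5/3 as m → ∞.
Since the exponent of (t + 4) increases by 2 each term, convergence requires |t + 4|² < 3/5, hence R = √15/5.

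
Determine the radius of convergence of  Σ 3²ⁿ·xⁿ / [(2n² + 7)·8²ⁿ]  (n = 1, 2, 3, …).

R = 64/9

Ratio test: |a_{n+1}/a_n| = [(2n² + 7)/(2(n+1)² + 7)] · 9/64 → 9/64 as n → ∞.
Hence the series converges for |x| < 1/(9/64) = 64/9, so the radius of convergence is 64/9.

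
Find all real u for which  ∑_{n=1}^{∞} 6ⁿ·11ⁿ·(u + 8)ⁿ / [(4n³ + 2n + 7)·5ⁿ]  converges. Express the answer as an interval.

The ratio of consecutive coefficients is [(4n³ + 2n + 7)/(4(n+1)³ + 2(n+1) + 7)] · 6·11/5 → 66/5.
Thus R = 1/(66/5) = 5/66.
Check u = -523/66: the series is dominated by a constant times Σ 1/n³, which converges (p = 3 > 1).
Check u = -533/66: absolute convergence follows by limit comparison with Σ 1/n³.

[-533/66, -523/66]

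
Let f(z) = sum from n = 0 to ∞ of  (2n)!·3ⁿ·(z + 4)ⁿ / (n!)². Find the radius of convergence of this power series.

R = 1/12

The ratio of consecutive coefficients is (2n+1)·(2n+2)/(n+1)² · 3 → 12.
The series converges when 12 · |z + 4| < 1, giving R = 1/12.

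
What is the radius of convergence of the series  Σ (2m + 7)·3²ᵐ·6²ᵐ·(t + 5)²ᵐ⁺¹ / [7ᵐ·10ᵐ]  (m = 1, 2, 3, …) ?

R = √70/18

The ratio of consecutive coefficients is [(2(m+1) + 7)/(2m + 7)] · 9·36/(7·10) → 162/35.
Since the exponent of (t + 5) increases by 2 each term, convergence requires |t + 5|² < 35/162, hence R = √70/18.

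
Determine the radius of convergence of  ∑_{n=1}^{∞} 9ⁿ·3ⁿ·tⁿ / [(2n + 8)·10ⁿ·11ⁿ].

R = 110/27

The ratio of consecutive coefficients is [(2n + 8)/(2(n+1) + 8)] · 9·3/(10·11) → 27/110.
Hence the series converges for |t| < 1/(27/110) = 110/27, so the radius of convergence is 110/27.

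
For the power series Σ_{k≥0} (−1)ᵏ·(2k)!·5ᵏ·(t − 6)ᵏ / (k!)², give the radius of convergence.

Ratio test: |a_{k+1}/a_k| = (2k+1)·(2k+2)/(k+1)² · 5 → 20 as k → ∞.
Convergence for |t − 6| · 20 < 1, i.e. |t − 6| < 1/20. So R = 1/20.

R = 1/20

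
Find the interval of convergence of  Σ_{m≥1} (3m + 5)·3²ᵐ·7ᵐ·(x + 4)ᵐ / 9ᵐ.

Ratio test: |a_{m+1}/a_m| = [(3(m+1) + 5)/(3m + 5)] · 9·7/9 → 7 as m → ∞.
The series converges when 7 · |x + 4| < 1, giving R = 1/7.
When x = -27/7, the terms have absolute value of order m, which does not tend to 0, so the series diverges by the divergence test.
When x = -29/7, the m-th term does not approach 0; divergence by the term test.

(-29/7, -27/7)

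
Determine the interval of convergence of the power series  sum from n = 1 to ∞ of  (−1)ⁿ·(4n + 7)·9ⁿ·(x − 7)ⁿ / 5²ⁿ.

Apply the ratio test: |a_{n+1}| / |a_n| = [(4(n+1) + 7)/(4n + 7)] · 9/25, which tends to 9/25 as n → ∞.
Thus R = 1/(9/25) = 25/9.
Check x = 88/9: the terms have absolute value of order n, which does not tend to 0, so the series diverges by the divergence test.
Check x = 38/9: the terms have absolute value of order n, which does not tend to 0, so the series diverges by the divergence test.

(38/9, 88/9)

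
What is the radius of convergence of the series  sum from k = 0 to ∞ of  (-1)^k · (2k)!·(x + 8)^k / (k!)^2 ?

Apply the ratio test: |a_{k+1}| / |a_k| = (2k+1)·(2k+2)/(k+1)², which tends to 4 as k → ∞.
Convergence for |x + 8| · 4 < 1, i.e. |x + 8| < 1/4. So R = 1/4.

R = 1/4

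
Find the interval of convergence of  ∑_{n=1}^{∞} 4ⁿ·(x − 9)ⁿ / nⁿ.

(−∞, ∞)

Root test: |a_n|^(1/n) = 4/n → 0.
The limit is 0 for every x, so R = ∞.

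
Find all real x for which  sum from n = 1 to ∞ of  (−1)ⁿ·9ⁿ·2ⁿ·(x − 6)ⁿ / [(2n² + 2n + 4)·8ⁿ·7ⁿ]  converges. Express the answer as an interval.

[26/9, 82/9]

By the ratio test, |a_{n+1}/a_n| = [(2n² + 2n + 4)/(2(n+1)² + 2(n+1) + 4)] · 9·2/(8·7) → 9/28.
Thus R = 1/(9/28) = 28/9.
Check x = 82/9: absolute convergence follows by limit comparison with Σ 1/n².
At x = 26/9: the terms are on the order of 1/n², so the series converges absolutely by comparison with the p-series (p = 2 > 1).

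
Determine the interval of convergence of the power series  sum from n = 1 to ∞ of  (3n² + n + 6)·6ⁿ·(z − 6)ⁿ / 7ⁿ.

Apply the ratio test: |a_{n+1}| / |a_n| = [(3(n+1)² + (n+1) + 6)/(3n² + n + 6)] · 6/7, which tends to 6/7 as n → ∞.
Hence the series converges for |z − 6| < 1/(6/7) = 7/6, so the radius of convergence is 7/6.
When z = 43/6, the terms do not tend to 0, so the series diverges.
Check z = 29/6: the terms have absolute value of order n², which does not tend to 0, so the series diverges by the divergence test.

(29/6, 43/6)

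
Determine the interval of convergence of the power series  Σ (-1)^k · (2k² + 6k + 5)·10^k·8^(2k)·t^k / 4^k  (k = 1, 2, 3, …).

(-1/160, 1/160)

Ratio test: |a_{k+1}/a_k| = [(2(k+1)² + 6(k+1) + 5)/(2k² + 6k + 5)] · 10·64/4 → 160 as k → ∞.
Thus R = 1/(160) = 1/160.
When t = 1/160, the k-th term does not approach 0; divergence by the term test.
When t = -1/160, the terms do not tend to 0, so the series diverges.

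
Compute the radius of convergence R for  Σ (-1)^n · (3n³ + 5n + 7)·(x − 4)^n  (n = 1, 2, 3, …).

R = 1

By the ratio test, |a_{n+1}/a_n| = (3(n+1)³ + 5(n+1) + 7)/(3n³ + 5n + 7) → 1.
Hence R = 1.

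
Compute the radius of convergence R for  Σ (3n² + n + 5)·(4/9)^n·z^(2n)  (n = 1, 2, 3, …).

R = 3/2

Ratio test: |a_{n+1}/a_n| = [(3(n+1)² + (n+1) + 5)/(3n² + n + 5)] · 4/9 → 4/9 as n → ∞.
Successive powers of z differ by 2, so the series converges when |z|² · 4/9 < 1, i.e. |z| < √(9/4) = 3/2. So R = 3/2.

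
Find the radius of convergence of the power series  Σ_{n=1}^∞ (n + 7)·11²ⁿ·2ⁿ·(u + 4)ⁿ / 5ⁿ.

R = 5/242

The ratio of consecutive coefficients is [((n+1) + 7)/(n + 7)] · 121·2/5 → 242/5.
Convergence for |u + 4| · 242/5 < 1, i.e. |u + 4| < 5/242. So R = 5/242.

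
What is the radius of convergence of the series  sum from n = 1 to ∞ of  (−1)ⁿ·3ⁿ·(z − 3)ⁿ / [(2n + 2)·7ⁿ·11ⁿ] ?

R = 77/3

Ratio test: |a_{n+1}/a_n| = [(2n + 2)/(2(n+1) + 2)] · 3/(7·11) → 3/77 as n → ∞.
The series converges when 3/77 · |z − 3| < 1, giving R = 77/3.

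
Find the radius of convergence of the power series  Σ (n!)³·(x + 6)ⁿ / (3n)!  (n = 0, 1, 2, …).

R = 27

Apply the ratio test: |a_{n+1}| / |a_n| = (n+1)³/[(3n+1)·(3n+2)·(3n+3)], which tends to 1/27 as n → ∞.
Thus R = 1/(1/27) = 27.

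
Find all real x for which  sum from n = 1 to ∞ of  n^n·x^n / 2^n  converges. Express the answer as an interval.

Applying the root test, |a_n|^(1/n) = n/2 → ∞.
The root grows without bound, so R = 0 (convergence only at x = 0).

{0}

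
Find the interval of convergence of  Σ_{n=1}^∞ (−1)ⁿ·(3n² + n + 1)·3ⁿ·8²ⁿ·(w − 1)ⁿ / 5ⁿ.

(187/192, 197/192)

Ratio test: |a_{n+1}/a_n| = [(3(n+1)² + (n+1) + 1)/(3n² + n + 1)] · 3·64/5 → 192/5 as n → ∞.
The series converges when 192/5 · |w − 1| < 1, giving R = 5/192.
Check w = 197/192: the terms do not tend to 0, so the series diverges.
Check w = 187/192: the n-th term does not approach 0; divergence by the term test.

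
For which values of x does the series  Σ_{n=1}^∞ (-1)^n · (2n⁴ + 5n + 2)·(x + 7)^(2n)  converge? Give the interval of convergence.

(-8, -6)

Apply the ratio test: |a_{n+1}| / |a_n| = (2(n+1)⁴ + 5(n+1) + 2)/(2n⁴ + 5n + 2), which tends to 1 as n → ∞.
Successive powers of (x + 7) differ by 2, so the series converges when |x + 7|² · 1 < 1, i.e. |x + 7| < √(1) = 1. So R = 1.
Endpoint x = -6: the terms do not tend to 0, so the series diverges.
At x = -8: the n-th term does not approach 0; divergence by the term test.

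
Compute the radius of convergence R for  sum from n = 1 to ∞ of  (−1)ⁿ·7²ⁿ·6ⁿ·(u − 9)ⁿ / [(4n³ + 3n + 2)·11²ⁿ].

Apply the ratio test: |a_{n+1}| / |a_n| = [(4n³ + 3n + 2)/(4(n+1)³ + 3(n+1) + 2)] · 49·6/121, which tends to 294/121 as n → ∞.
The series converges when 294/121 · |u − 9| < 1, giving R = 121/294.

R = 121/294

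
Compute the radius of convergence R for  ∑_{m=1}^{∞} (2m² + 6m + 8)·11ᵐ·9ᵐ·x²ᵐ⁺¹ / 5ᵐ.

R = √55/33

The ratio of consecutive coefficients is [(2(m+1)² + 6(m+1) + 8)/(2m² + 6m + 8)] · 11·9/5 → 99/5.
Since the exponent of x increases by 2 each term, convergence requires |x|² < 5/99, hence R = √55/33.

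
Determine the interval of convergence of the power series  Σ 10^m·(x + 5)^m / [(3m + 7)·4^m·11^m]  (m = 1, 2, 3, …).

Apply the ratio test: |a_{m+1}| / |a_m| = [(3m + 7)/(3(m+1) + 7)] · 10/(4·11), which tends to 5/22 as m → ∞.
Convergence for |x + 5| · 5/22 < 1, i.e. |x + 5| < 22/5. So R = 22/5.
Endpoint x = -3/5: comparison with the harmonic series Σ 1/m shows the series diverges.
Check x = -47/5: an alternating series whose terms decrease to 0 in absolute value, so it converges by the Leibniz criterion.

[-47/5, -3/5)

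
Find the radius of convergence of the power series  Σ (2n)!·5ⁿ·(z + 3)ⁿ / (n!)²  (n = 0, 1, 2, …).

R = 1/20

Apply the ratio test: |a_{n+1}| / |a_n| = (2n+1)·(2n+2)/(n+1)² · 5, which tends to 20 as n → ∞.
Hence the series converges for |z + 3| < 1/(20) = 1/20, so the radius of convergence is 1/20.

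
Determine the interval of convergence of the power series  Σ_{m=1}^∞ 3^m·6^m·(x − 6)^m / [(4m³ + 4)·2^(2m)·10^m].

Apply the ratio test: |a_{m+1}| / |a_m| = [(4m³ + 4)/(4(m+1)³ + 4)] · 3·6/(4·10), which tends to 9/20 as m → ∞.
The series converges when 9/20 · |x − 6| < 1, giving R = 20/9.
Endpoint x = 74/9: the terms are on the order of 1/m³, so the series converges absolutely by comparison with the p-series (p = 3 > 1).
At x = 34/9: the terms are on the order of 1/m³, so the series converges absolutely by comparison with the p-series (p = 3 > 1).

[34/9, 74/9]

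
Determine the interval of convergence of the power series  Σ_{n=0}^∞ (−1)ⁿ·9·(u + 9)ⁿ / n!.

Apply the ratio test: |a_{n+1}| / |a_n| = 9/9 · 1/(n+1), which tends to 0 as n → ∞.
The limit is 0, so the series converges for all u; R = ∞.

(−∞, ∞)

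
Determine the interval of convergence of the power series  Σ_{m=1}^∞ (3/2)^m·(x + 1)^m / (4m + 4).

[-5/3, -1/3)

By the ratio test, |a_{m+1}/a_m| = [(4m + 4)/(4(m+1) + 4)] · 3/2 → 3/2.
Convergence for |x + 1| · 3/2 < 1, i.e. |x + 1| < 2/3. So R = 2/3.
Check x = -1/3: the terms behave like c/m; limit comparison with the harmonic series gives divergence.
Endpoint x = -5/3: an alternating series whose terms decrease to 0 in absolute value, so it converges by the Leibniz criterion.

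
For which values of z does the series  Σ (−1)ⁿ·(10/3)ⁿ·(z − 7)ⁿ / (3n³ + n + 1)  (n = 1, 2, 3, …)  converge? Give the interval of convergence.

[67/10, 73/10]

The ratio of consecutive coefficients is [(3n³ + n + 1)/(3(n+1)³ + (n+1) + 1)] · 10/3 → 10/3.
Hence the series converges for |z − 7| < 1/(10/3) = 3/10, so the radius of convergence is 3/10.
Endpoint z = 73/10: absolute convergence follows by limit comparison with Σ 1/n³.
At z = 67/10: the series is dominated by a constant times Σ 1/n³, which converges (p = 3 > 1).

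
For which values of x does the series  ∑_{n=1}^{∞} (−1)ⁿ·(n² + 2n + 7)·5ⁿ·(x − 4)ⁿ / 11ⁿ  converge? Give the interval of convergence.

The ratio of consecutive coefficients is [((n+1)² + 2(n+1) + 7)/(n² + 2n + 7)] · 5/11 → 5/11.
The series converges when 5/11 · |x − 4| < 1, giving R = 11/5.
When x = 31/5, the terms do not tend to 0, so the series diverges.
At x = 9/5: the terms have absolute value of order n², which does not tend to 0, so the series diverges by the divergence test.

(9/5, 31/5)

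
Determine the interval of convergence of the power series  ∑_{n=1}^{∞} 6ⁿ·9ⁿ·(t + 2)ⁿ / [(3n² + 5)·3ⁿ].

By the ratio test, |a_{n+1}/a_n| = [(3n² + 5)/(3(n+1)² + 5)] · 6·9/3 → 18.
The series converges when 18 · |t + 2| < 1, giving R = 1/18.
At t = -35/18: the terms are on the order of 1/n², so the series converges absolutely by comparison with the p-series (p = 2 > 1).
At t = -37/18: absolute convergence follows by limit comparison with Σ 1/n².

[-37/18, -35/18]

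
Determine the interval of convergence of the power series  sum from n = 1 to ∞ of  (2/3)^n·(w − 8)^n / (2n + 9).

The ratio of consecutive coefficients is [(2n + 9)/(2(n+1) + 9)] · 2/3 → 2/3.
Convergence for |w − 8| · 2/3 < 1, i.e. |w − 8| < 3/2. So R = 3/2.
When w = 19/2, the terms behave like c/n; limit comparison with the harmonic series gives divergence.
At w = 13/2: convergence follows from the alternating series test (terms decrease monotonically to 0).

[13/2, 19/2)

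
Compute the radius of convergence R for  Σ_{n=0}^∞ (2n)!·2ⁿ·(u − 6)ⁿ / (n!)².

R = 1/8

The ratio of consecutive coefficients is (2n+1)·(2n+2)/(n+1)² · 2 → 8.
Thus R = 1/(8) = 1/8.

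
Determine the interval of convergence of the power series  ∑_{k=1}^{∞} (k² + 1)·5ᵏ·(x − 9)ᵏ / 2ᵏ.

By the ratio test, |a_{k+1}/a_k| = [((k+1)² + 1)/(k² + 1)] · 5/2 → 5/2.
Thus R = 1/(5/2) = 2/5.
Check x = 47/5: the terms do not tend to 0, so the series diverges.
At x = 43/5: the terms do not tend to 0, so the series diverges.

(43/5, 47/5)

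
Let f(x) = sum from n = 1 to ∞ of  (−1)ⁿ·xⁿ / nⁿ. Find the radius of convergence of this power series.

R = ∞

By the Cauchy root test, |a_n|^(1/n) = 1/n → 0.
Since the n-th root of |a_n| tends to 0, the series converges for all real x; R = ∞.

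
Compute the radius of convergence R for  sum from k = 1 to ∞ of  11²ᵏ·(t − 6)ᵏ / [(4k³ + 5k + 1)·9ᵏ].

R = 9/121

Ratio test: |a_{k+1}/a_k| = [(4k³ + 5k + 1)/(4(k+1)³ + 5(k+1) + 1)] · 121/9 → 121/9 as k → ∞.
Thus R = 1/(121/9) = 9/121.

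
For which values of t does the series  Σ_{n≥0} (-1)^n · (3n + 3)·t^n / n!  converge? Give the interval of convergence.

Ratio test: |a_{n+1}/a_n| = (3(n+1) + 3)/(3n + 3) · 1/(n+1) → 0 as n → ∞.
Since the limit is 0 < 1 for every t, the series converges on all of ℝ and R = ∞.

(−∞, ∞)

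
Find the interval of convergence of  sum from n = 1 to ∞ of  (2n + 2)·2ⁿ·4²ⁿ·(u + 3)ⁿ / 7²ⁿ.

(-145/32, -47/32)

The ratio of consecutive coefficients is [(2(n+1) + 2)/(2n + 2)] · 2·16/49 → 32/49.
Thus R = 1/(32/49) = 49/32.
Endpoint u = -47/32: the terms do not tend to 0, so the series diverges.
Endpoint u = -145/32: the terms do not tend to 0, so the series diverges.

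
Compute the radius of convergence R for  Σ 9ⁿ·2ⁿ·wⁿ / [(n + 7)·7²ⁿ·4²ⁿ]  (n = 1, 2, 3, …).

The ratio of consecutive coefficients is [(n + 7)/((n+1) + 7)] · 9·2/(49·16) → 9/392.
Convergence for |w| · 9/392 < 1, i.e. |w| < 392/9. So R = 392/9.

R = 392/9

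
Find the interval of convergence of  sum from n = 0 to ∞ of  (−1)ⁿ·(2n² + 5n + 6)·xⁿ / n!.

(−∞, ∞)

Ratio test: |a_{n+1}/a_n| = (2(n+1)² + 5(n+1) + 6)/(2n² + 5n + 6) · 1/(n+1) → 0 as n → ∞.
The limit is 0, so the series converges for all x; R = ∞.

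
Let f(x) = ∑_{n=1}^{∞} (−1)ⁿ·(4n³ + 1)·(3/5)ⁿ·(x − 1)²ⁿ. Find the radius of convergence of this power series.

By the ratio test, |a_{n+1}/a_n| = [(4(n+1)³ + 1)/(4n³ + 1)] · 3/5 → 3/5.
Successive powers of (x − 1) differ by 2, so the series converges when |x − 1|² · 3/5 < 1, i.e. |x − 1| < √(5/3). So R = √15/3.

R = √15/3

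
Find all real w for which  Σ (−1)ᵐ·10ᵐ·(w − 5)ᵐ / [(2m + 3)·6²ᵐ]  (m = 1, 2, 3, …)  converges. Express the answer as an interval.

By the ratio test, |a_{m+1}/a_m| = [(2m + 3)/(2(m+1) + 3)] · 10/36 → 5/18.
Thus R = 1/(5/18) = 18/5.
Check w = 43/5: the terms alternate in sign and decrease monotonically to 0 in absolute value (size ~ c/m), so the alternating series test gives convergence.
At w = 7/5: the terms are asymptotic to a nonzero constant times 1/m, so the series diverges by limit comparison with Σ 1/m.

(7/5, 43/5]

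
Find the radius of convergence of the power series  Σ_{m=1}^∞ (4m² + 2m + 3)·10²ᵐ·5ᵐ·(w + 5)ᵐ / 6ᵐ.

R = 3/250

By the ratio test, |a_{m+1}/a_m| = [(4(m+1)² + 2(m+1) + 3)/(4m² + 2m + 3)] · 100·5/6 → 250/3.
Thus R = 1/(250/3) = 3/250.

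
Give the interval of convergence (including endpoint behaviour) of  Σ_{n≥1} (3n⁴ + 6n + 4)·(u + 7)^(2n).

The ratio of consecutive coefficients is (3(n+1)⁴ + 6(n+1) + 4)/(3n⁴ + 6n + 4) → 1.
Writing y = (u + 7)², the series in y has radius 1, so |u + 7| < √(1) = 1 and R = 1.
Endpoint u = -6: the terms do not tend to 0, so the series diverges.
At u = -8: the terms have absolute value of order n⁴, which does not tend to 0, so the series diverges by the divergence test.

(-8, -6)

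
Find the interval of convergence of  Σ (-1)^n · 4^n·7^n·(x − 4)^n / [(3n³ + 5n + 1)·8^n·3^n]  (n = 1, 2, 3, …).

Apply the ratio test: |a_{n+1}| / |a_n| = [(3n³ + 5n + 1)/(3(n+1)³ + 5(n+1) + 1)] · 4·7/(8·3), which tends to 7/6 as n → ∞.
Convergence for |x − 4| · 7/6 < 1, i.e. |x − 4| < 6/7. So R = 6/7.
When x = 34/7, absolute convergence follows by limit comparison with Σ 1/n³.
Check x = 22/7: the terms are on the order of 1/n³, so the series converges absolutely by comparison with the p-series (p = 3 > 1).

[22/7, 34/7]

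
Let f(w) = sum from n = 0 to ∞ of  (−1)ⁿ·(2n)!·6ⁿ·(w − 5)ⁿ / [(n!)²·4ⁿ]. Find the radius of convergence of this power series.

Apply the ratio test: |a_{n+1}| / |a_n| = (2n+1)·(2n+2)/(n+1)² · 6/4, which tends to 6 as n → ∞.
The series converges when 6 · |w − 5| < 1, giving R = 1/6.

R = 1/6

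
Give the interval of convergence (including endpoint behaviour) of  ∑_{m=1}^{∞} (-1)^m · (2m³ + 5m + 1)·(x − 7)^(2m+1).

(6, 8)

The ratio of consecutive coefficients is (2(m+1)³ + 5(m+1) + 1)/(2m³ + 5m + 1) → 1.
Writing y = (x − 7)², the series in y has radius 1, so |x − 7| < √(1) = 1 and R = 1.
When x = 8, the terms do not tend to 0, so the series diverges.
Check x = 6: the terms do not tend to 0, so the series diverges.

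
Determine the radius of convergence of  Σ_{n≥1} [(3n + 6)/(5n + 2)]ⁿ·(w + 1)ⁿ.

R = 5/3

By the Cauchy root test, |a_n|^(1/n) = (3n + 6)/(5n + 2) → 3/5.
The series converges when 3/5 · |w + 1| < 1, giving R = 5/3.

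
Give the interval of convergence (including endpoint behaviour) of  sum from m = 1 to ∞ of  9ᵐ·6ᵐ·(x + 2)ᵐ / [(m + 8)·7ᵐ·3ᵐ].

[-43/18, -29/18)

Apply the ratio test: |a_{m+1}| / |a_m| = [(m + 8)/((m+1) + 8)] · 9·6/(7·3), which tends to 18/7 as m → ∞.
The series converges when 18/7 · |x + 2| < 1, giving R = 7/18.
At x = -29/18: the terms are asymptotic to a nonzero constant times 1/m, so the series diverges by limit comparison with Σ 1/m.
Check x = -43/18: convergence follows from the alternating series test (terms decrease monotonically to 0).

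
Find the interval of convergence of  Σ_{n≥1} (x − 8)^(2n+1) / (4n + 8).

By the ratio test, |a_{n+1}/a_n| = (4n + 8)/(4(n+1) + 8) → 1.
Writing y = (x − 8)², the series in y has radius 1, so |x − 8| < √(1) = 1 and R = 1.
Endpoint x = 9: the terms are asymptotic to a nonzero constant times 1/n, so the series diverges by limit comparison with Σ 1/n.
Check x = 7: the terms behave like c/n; limit comparison with the harmonic series gives divergence.

(7, 9)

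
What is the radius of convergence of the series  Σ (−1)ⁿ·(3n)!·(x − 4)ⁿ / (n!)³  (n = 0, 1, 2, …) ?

R = 1/27

The ratio of consecutive coefficients is (3n+1)·(3n+2)·(3n+3)/(n+1)³ → 27.
Hence the series converges for |x − 4| < 1/(27) = 1/27, so the radius of convergence is 1/27.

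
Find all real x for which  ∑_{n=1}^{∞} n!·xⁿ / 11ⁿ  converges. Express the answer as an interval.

{0}

Ratio test: |a_{n+1}/a_n| = (n+1) · 1/11 → ∞ as n → ∞.
The ratio grows without bound, so the series diverges whenever x ≠ 0; it converges only at x = 0. R = 0.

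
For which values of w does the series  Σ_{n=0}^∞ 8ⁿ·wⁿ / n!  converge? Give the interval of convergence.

(−∞, ∞)

Apply the ratio test: |a_{n+1}| / |a_n| = 8 · 1/(n+1), which tends to 0 as n → ∞.
The limit is 0, so the series converges for all w; R = ∞.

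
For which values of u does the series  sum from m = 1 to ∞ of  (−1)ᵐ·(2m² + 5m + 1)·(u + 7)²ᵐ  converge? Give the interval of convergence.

The ratio of consecutive coefficients is (2(m+1)² + 5(m+1) + 1)/(2m² + 5m + 1) → 1.
Successive powers of (u + 7) differ by 2, so the series converges when |u + 7|² · 1 < 1, i.e. |u + 7| < √(1) = 1. So R = 1.
When u = -6, the m-th term does not approach 0; divergence by the term test.
When u = -8, the terms do not tend to 0, so the series diverges.

(-8, -6)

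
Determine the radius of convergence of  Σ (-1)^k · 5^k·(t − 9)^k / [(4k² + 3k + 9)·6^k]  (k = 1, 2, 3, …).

R = 6/5

By the ratio test, |a_{k+1}/a_k| = [(4k² + 3k + 9)/(4(k+1)² + 3(k+1) + 9)] · 5/6 → 5/6.
Thus R = 1/(5/6) = 6/5.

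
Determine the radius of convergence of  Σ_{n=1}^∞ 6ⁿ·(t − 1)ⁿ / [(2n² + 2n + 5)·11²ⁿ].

Ratio test: |a_{n+1}/a_n| = [(2n² + 2n + 5)/(2(n+1)² + 2(n+1) + 5)] · 6/121 → 6/121 as n → ∞.
Hence the series converges for |t − 1| < 1/(6/121) = 121/6, so the radius of convergence is 121/6.

R = 121/6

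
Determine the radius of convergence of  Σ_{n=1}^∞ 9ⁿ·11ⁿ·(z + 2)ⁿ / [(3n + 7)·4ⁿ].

The ratio of consecutive coefficients is [(3n + 7)/(3(n+1) + 7)] · 9·11/4 → 99/4.
The series converges when 99/4 · |z + 2| < 1, giving R = 4/99.

R = 4/99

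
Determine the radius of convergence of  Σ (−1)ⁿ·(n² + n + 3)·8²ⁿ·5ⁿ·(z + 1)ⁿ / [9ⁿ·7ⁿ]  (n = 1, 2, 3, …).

R = 63/320

Apply the ratio test: |a_{n+1}| / |a_n| = [((n+1)² + (n+1) + 3)/(n² + n + 3)] · 64·5/(9·7), which tends to 320/63 as n → ∞.
Hence the series converges for |z + 1| < 1/(320/63) = 63/320, so the radius of convergence is 63/320.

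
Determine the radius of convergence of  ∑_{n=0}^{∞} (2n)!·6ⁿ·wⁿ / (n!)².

R = 1/24

By the ratio test, |a_{n+1}/a_n| = (2n+1)·(2n+2)/(n+1)² · 6 → 24.
The series converges when 24 · |w| < 1, giving R = 1/24.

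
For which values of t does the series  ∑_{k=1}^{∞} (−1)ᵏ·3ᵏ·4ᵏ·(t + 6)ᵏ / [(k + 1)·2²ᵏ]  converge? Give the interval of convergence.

Ratio test: |a_{k+1}/a_k| = [(k + 1)/((k+1) + 1)] · 3·4/4 → 3 as k → ∞.
Thus R = 1/(3) = 1/3.
Endpoint t = -17/3: an alternating series whose terms decrease to 0 in absolute value, so it converges by the Leibniz criterion.
When t = -19/3, the terms are asymptotic to a nonzero constant times 1/k, so the series diverges by limit comparison with Σ 1/k.

(-19/3, -17/3]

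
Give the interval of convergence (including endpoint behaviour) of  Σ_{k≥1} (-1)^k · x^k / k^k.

(−∞, ∞)

By the Cauchy root test, |a_k|^(1/k) = 1/k → 0.
The limit is 0 for every x, so R = ∞.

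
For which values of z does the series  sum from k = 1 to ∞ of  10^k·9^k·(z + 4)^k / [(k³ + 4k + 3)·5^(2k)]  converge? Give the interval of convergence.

[-77/18, -67/18]

By the ratio test, |a_{k+1}/a_k| = [(k³ + 4k + 3)/((k+1)³ + 4(k+1) + 3)] · 10·9/25 → 18/5.
Convergence for |z + 4| · 18/5 < 1, i.e. |z + 4| < 5/18. So R = 5/18.
When z = -67/18, absolute convergence follows by limit comparison with Σ 1/k³.
At z = -77/18: absolute convergence follows by limit comparison with Σ 1/k³.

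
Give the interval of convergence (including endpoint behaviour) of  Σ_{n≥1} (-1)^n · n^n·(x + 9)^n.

Applying the root test, |a_n|^(1/n) = n → ∞.
Since the n-th root of |a_n| is unbounded, the series converges only at x = -9; R = 0.

{-9}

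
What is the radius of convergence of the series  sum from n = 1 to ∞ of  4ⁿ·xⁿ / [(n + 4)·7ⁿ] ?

The ratio of consecutive coefficients is [(n + 4)/((n+1) + 4)] · 4/7 → 4/7.
Convergence for |x| · 4/7 < 1, i.e. |x| < 7/4. So R = 7/4.

R = 7/4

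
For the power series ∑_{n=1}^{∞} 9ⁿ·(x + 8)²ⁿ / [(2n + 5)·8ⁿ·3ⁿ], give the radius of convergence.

R = 2√6/3

Ratio test: |a_{n+1}/a_n| = [(2n + 5)/(2(n+1) + 5)] · 9/(8·3) → 3/8 as n → ∞.
Writing y = (x + 8)², the series in y has radius 8/3, so |x + 8| < √(8/3) and R = 2√6/3.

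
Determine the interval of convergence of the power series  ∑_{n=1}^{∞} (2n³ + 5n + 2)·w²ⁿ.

(-1, 1)

By the ratio test, |a_{n+1}/a_n| = (2(n+1)³ + 5(n+1) + 2)/(2n³ + 5n + 2) → 1.
Successive powers of w differ by 2, so the series converges when |w|² · 1 < 1, i.e. |w| < √(1) = 1. So R = 1.
Check w = 1: the terms do not tend to 0, so the series diverges.
Endpoint w = -1: the n-th term does not approach 0; divergence by the term test.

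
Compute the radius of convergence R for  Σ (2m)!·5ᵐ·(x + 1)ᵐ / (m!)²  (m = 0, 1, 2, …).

By the ratio test, |a_{m+1}/a_m| = (2m+1)·(2m+2)/(m+1)² · 5 → 20.
Convergence for |x + 1| · 20 < 1, i.e. |x + 1| < 1/20. So R = 1/20.

R = 1/20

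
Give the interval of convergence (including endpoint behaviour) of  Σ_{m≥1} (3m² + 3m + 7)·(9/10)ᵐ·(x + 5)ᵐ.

(-55/9, -35/9)

By the ratio test, |a_{m+1}/a_m| = [(3(m+1)² + 3(m+1) + 7)/(3m² + 3m + 7)] · 9/10 → 9/10.
Thus R = 1/(9/10) = 10/9.
When x = -35/9, the m-th term does not approach 0; divergence by the term test.
At x = -55/9: the terms have absolute value of order m², which does not tend to 0, so the series diverges by the divergence test.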